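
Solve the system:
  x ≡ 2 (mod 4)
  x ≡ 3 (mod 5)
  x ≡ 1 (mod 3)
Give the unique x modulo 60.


Moduli 4, 5, 3 are pairwise coprime; by CRT there is a unique solution modulo M = 4 · 5 · 3 = 60.
Solve pairwise, accumulating the modulus:
  Start with x ≡ 2 (mod 4).
  Combine with x ≡ 3 (mod 5): since gcd(4, 5) = 1, we get a unique residue mod 20.
    Write x = 2 + 4·t and substitute into x ≡ 3 (mod 5): 4·t ≡ 3 − 2 = 1 (mod 5).
    The inverse of 4 mod 5 is 4 (since 4·4 = 16 = 3·5 + 1), so t ≡ 4·1 = 4 ≡ 4 (mod 5).
    Then x = 2 + 4·4 = 18, valid modulo lcm(4, 5) = 20: x ≡ 18 (mod 20).
  Combine with x ≡ 1 (mod 3): since gcd(20, 3) = 1, we get a unique residue mod 60.
    Write x = 18 + 20·t and substitute into x ≡ 1 (mod 3): 20·t ≡ 1 − 18 = -17 (mod 3).
    Reduce coefficients mod 3: 2·t ≡ 1 (mod 3).
    The inverse of 2 mod 3 is 2 (since 2·2 = 4 = 1·3 + 1), so t ≡ 2·1 = 2 ≡ 2 (mod 3).
    Then x = 18 + 20·2 = 58, valid modulo lcm(20, 3) = 60: x ≡ 58 (mod 60).
Verify: 58 mod 4 = 2 ✓, 58 mod 5 = 3 ✓, 58 mod 3 = 1 ✓.

x ≡ 58 (mod 60).


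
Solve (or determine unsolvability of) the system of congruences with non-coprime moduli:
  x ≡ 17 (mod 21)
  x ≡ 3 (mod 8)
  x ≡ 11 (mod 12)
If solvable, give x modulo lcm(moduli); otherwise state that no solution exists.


Moduli 21, 8, 12 are not pairwise coprime, so CRT works modulo lcm(m_i) when all pairwise compatibility conditions hold.
Pairwise compatibility: gcd(m_i, m_j) must divide a_i - a_j for every pair.
Merge one congruence at a time:
  Start: x ≡ 17 (mod 21).
  Combine with x ≡ 3 (mod 8): gcd(21, 8) = 1; 3 - 17 = -14, which IS divisible by 1, so compatible.
    Write x = 17 + 21·t and substitute into x ≡ 3 (mod 8): 21·t ≡ 3 − 17 = -14 (mod 8).
    Reduce coefficients mod 8: 5·t ≡ 2 (mod 8).
    The inverse of 5 mod 8 is 5 (since 5·5 = 25 = 3·8 + 1), so t ≡ 5·2 = 10 ≡ 2 (mod 8).
    Then x = 17 + 21·2 = 59, valid modulo lcm(21, 8) = 168: x ≡ 59 (mod 168).
  Combine with x ≡ 11 (mod 12): gcd(168, 12) = 12; 11 - 59 = -48, which IS divisible by 12, so compatible.
    Write x = 59 + 168·t and substitute into x ≡ 11 (mod 12): 168·t ≡ 11 − 59 = -48 (mod 12).
    Divide the congruence (and modulus) by g = 12: 14·t ≡ -4 (mod 1).
    Modulo 1 every t works; take t = 0.
    Then x = 59 + 168·0 = 59, valid modulo lcm(168, 12) = 168: x ≡ 59 (mod 168).
Verify: 59 mod 21 = 17, 59 mod 8 = 3, 59 mod 12 = 11.

x ≡ 59 (mod 168).


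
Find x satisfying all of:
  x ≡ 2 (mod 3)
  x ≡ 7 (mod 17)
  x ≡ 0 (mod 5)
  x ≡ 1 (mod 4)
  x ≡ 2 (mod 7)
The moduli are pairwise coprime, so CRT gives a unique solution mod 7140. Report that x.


Product of moduli M = 3 · 17 · 5 · 4 · 7 = 7140.
Merge one congruence at a time:
  Start: x ≡ 2 (mod 3).
  Combine with x ≡ 7 (mod 17); new modulus lcm = 51.
    Write x = 2 + 3·t and substitute into x ≡ 7 (mod 17): 3·t ≡ 7 − 2 = 5 (mod 17).
    The inverse of 3 mod 17 is 6 (since 3·6 = 18 = 1·17 + 1), so t ≡ 6·5 = 30 ≡ 13 (mod 17).
    Then x = 2 + 3·13 = 41, valid modulo lcm(3, 17) = 51: x ≡ 41 (mod 51).
  Combine with x ≡ 0 (mod 5); new modulus lcm = 255.
    Write x = 41 + 51·t and substitute into x ≡ 0 (mod 5): 51·t ≡ 0 − 41 = -41 (mod 5).
    Reduce coefficients mod 5: 1·t ≡ 4 (mod 5).
    So t ≡ 4 (mod 5).
    Then x = 41 + 51·4 = 245, valid modulo lcm(51, 5) = 255: x ≡ 245 (mod 255).
  Combine with x ≡ 1 (mod 4); new modulus lcm = 1020.
    Write x = 245 + 255·t and substitute into x ≡ 1 (mod 4): 255·t ≡ 1 − 245 = -244 (mod 4).
    Reduce coefficients mod 4: 3·t ≡ 0 (mod 4).
    The inverse of 3 mod 4 is 3 (since 3·3 = 9 = 2·4 + 1), so t ≡ 3·0 = 0 ≡ 0 (mod 4).
    Then x = 245 + 255·0 = 245, valid modulo lcm(255, 4) = 1020: x ≡ 245 (mod 1020).
  Combine with x ≡ 2 (mod 7); new modulus lcm = 7140.
    Write x = 245 + 1020·t and substitute into x ≡ 2 (mod 7): 1020·t ≡ 2 − 245 = -243 (mod 7).
    Reduce coefficients mod 7: 5·t ≡ 2 (mod 7).
    The inverse of 5 mod 7 is 3 (since 5·3 = 15 = 2·7 + 1), so t ≡ 3·2 = 6 ≡ 6 (mod 7).
    Then x = 245 + 1020·6 = 6365, valid modulo lcm(1020, 7) = 7140: x ≡ 6365 (mod 7140).
Verify against each original: 6365 mod 3 = 2, 6365 mod 17 = 7, 6365 mod 5 = 0, 6365 mod 4 = 1, 6365 mod 7 = 2.

x ≡ 6365 (mod 7140).


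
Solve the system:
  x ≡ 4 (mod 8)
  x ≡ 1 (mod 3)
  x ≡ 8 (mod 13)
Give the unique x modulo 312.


Moduli 8, 3, 13 are pairwise coprime; by CRT there is a unique solution modulo M = 8 · 3 · 13 = 312.
Solve pairwise, accumulating the modulus:
  Start with x ≡ 4 (mod 8).
  Combine with x ≡ 1 (mod 3): since gcd(8, 3) = 1, we get a unique residue mod 24.
    Write x = 4 + 8·t and substitute into x ≡ 1 (mod 3): 8·t ≡ 1 − 4 = -3 (mod 3).
    Reduce coefficients mod 3: 2·t ≡ 0 (mod 3).
    The inverse of 2 mod 3 is 2 (since 2·2 = 4 = 1·3 + 1), so t ≡ 2·0 = 0 ≡ 0 (mod 3).
    Then x = 4 + 8·0 = 4, valid modulo lcm(8, 3) = 24: x ≡ 4 (mod 24).
  Combine with x ≡ 8 (mod 13): since gcd(24, 13) = 1, we get a unique residue mod 312.
    Write x = 4 + 24·t and substitute into x ≡ 8 (mod 13): 24·t ≡ 8 − 4 = 4 (mod 13).
    Reduce coefficients mod 13: 11·t ≡ 4 (mod 13).
    The inverse of 11 mod 13 is 6 (since 11·6 = 66 = 5·13 + 1), so t ≡ 6·4 = 24 ≡ 11 (mod 13).
    Then x = 4 + 24·11 = 268, valid modulo lcm(24, 13) = 312: x ≡ 268 (mod 312).
Verify: 268 mod 8 = 4 ✓, 268 mod 3 = 1 ✓, 268 mod 13 = 8 ✓.

x ≡ 268 (mod 312).


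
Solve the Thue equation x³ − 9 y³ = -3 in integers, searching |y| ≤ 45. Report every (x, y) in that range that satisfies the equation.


The equation is x³ - 9y³ = -3. For fixed y, x³ = 9·y³ − 3, so a solution requires the RHS to be a perfect cube.
Strategy: iterate y from -45 to 45, compute RHS = 9·y³ − 3, and check whether it is a (positive or negative) perfect cube.
Check small values of y:
  y = 0: RHS = -3 is not a perfect cube.
  y = 1: RHS = 6 is not a perfect cube.
  y = -1: RHS = -12 is not a perfect cube.
  y = 2: RHS = 69 is not a perfect cube.
  y = -2: RHS = -75 is not a perfect cube.
  y = 3: RHS = 240 is not a perfect cube.
  y = -3: RHS = -246 is not a perfect cube.
Continuing the search up to |y| = 45 finds no solutions either.
No (x, y) in the scanned range satisfies the equation.

No integer solutions with |y| ≤ 45.


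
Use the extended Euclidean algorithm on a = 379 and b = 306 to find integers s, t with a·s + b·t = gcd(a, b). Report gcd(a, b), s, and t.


Euclidean algorithm on (379, 306) — divide until remainder is 0:
  379 = 1 · 306 + 73
  306 = 4 · 73 + 14
  73 = 5 · 14 + 3
  14 = 4 · 3 + 2
  3 = 1 · 2 + 1
  2 = 2 · 1 + 0
gcd(379, 306) = 1.
Track Bezout coefficients alongside the remainders: start with r₀ = 379 = a·1 + b·0 (s = 1, t = 0) and r₁ = 306 = a·0 + b·1 (s = 0, t = 1); each new remainder r_{k+1} = r_{k-1} − q_k·r_k inherits s_{k+1} = s_{k-1} − q_k·s_k, t_{k+1} = t_{k-1} − q_k·t_k, so r_k = a·s_k + b·t_k at every step:
  q = 1: r = 73, s = 1 − 1·0 = 1, t = 0 − 1·1 = -1  (check: 379·1 + 306·(-1) = 73)
  q = 4: r = 14, s = 0 − 4·1 = -4, t = 1 − 4·(-1) = 5  (check: 379·(-4) + 306·5 = 14)
  q = 5: r = 3, s = 1 − 5·(-4) = 21, t = -1 − 5·5 = -26  (check: 379·21 + 306·(-26) = 3)
  q = 4: r = 2, s = -4 − 4·21 = -88, t = 5 − 4·(-26) = 109  (check: 379·(-88) + 306·109 = 2)
  q = 1: r = 1, s = 21 − 1·(-88) = 109, t = -26 − 1·109 = -135  (check: 379·109 + 306·(-135) = 1)
The row with r = 1 (the gcd) gives the Bezout coefficients s = 109, t = -135.
Result: 379 · (109) + 306 · (-135) = 1.

gcd(379, 306) = 1; s = 109, t = -135 (check: 379·109 + 306·(-135) = 1).


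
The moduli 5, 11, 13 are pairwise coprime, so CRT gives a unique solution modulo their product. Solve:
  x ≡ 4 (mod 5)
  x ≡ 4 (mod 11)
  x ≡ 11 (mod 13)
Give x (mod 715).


Moduli 5, 11, 13 are pairwise coprime; by CRT there is a unique solution modulo M = 5 · 11 · 13 = 715.
Solve pairwise, accumulating the modulus:
  Start with x ≡ 4 (mod 5).
  Combine with x ≡ 4 (mod 11): since gcd(5, 11) = 1, we get a unique residue mod 55.
    Write x = 4 + 5·t and substitute into x ≡ 4 (mod 11): 5·t ≡ 4 − 4 = 0 (mod 11).
    The inverse of 5 mod 11 is 9 (since 5·9 = 45 = 4·11 + 1), so t ≡ 9·0 = 0 ≡ 0 (mod 11).
    Then x = 4 + 5·0 = 4, valid modulo lcm(5, 11) = 55: x ≡ 4 (mod 55).
  Combine with x ≡ 11 (mod 13): since gcd(55, 13) = 1, we get a unique residue mod 715.
    Write x = 4 + 55·t and substitute into x ≡ 11 (mod 13): 55·t ≡ 11 − 4 = 7 (mod 13).
    Reduce coefficients mod 13: 3·t ≡ 7 (mod 13).
    The inverse of 3 mod 13 is 9 (since 3·9 = 27 = 2·13 + 1), so t ≡ 9·7 = 63 ≡ 11 (mod 13).
    Then x = 4 + 55·11 = 609, valid modulo lcm(55, 13) = 715: x ≡ 609 (mod 715).
Verify: 609 mod 5 = 4 ✓, 609 mod 11 = 4 ✓, 609 mod 13 = 11 ✓.

x ≡ 609 (mod 715).


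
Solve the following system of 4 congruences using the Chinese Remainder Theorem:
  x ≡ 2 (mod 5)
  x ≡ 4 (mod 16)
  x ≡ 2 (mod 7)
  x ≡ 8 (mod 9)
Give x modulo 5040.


Product of moduli M = 5 · 16 · 7 · 9 = 5040.
Merge one congruence at a time:
  Start: x ≡ 2 (mod 5).
  Combine with x ≡ 4 (mod 16); new modulus lcm = 80.
    Write x = 2 + 5·t and substitute into x ≡ 4 (mod 16): 5·t ≡ 4 − 2 = 2 (mod 16).
    The inverse of 5 mod 16 is 13 (since 5·13 = 65 = 4·16 + 1), so t ≡ 13·2 = 26 ≡ 10 (mod 16).
    Then x = 2 + 5·10 = 52, valid modulo lcm(5, 16) = 80: x ≡ 52 (mod 80).
  Combine with x ≡ 2 (mod 7); new modulus lcm = 560.
    Write x = 52 + 80·t and substitute into x ≡ 2 (mod 7): 80·t ≡ 2 − 52 = -50 (mod 7).
    Reduce coefficients mod 7: 3·t ≡ 6 (mod 7).
    The inverse of 3 mod 7 is 5 (since 3·5 = 15 = 2·7 + 1), so t ≡ 5·6 = 30 ≡ 2 (mod 7).
    Then x = 52 + 80·2 = 212, valid modulo lcm(80, 7) = 560: x ≡ 212 (mod 560).
  Combine with x ≡ 8 (mod 9); new modulus lcm = 5040.
    Write x = 212 + 560·t and substitute into x ≡ 8 (mod 9): 560·t ≡ 8 − 212 = -204 (mod 9).
    Reduce coefficients mod 9: 2·t ≡ 3 (mod 9).
    The inverse of 2 mod 9 is 5 (since 2·5 = 10 = 1·9 + 1), so t ≡ 5·3 = 15 ≡ 6 (mod 9).
    Then x = 212 + 560·6 = 3572, valid modulo lcm(560, 9) = 5040: x ≡ 3572 (mod 5040).
Verify against each original: 3572 mod 5 = 2, 3572 mod 16 = 4, 3572 mod 7 = 2, 3572 mod 9 = 8.

x ≡ 3572 (mod 5040).


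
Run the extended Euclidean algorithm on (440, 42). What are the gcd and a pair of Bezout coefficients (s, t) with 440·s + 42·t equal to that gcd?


Euclidean algorithm on (440, 42) — divide until remainder is 0:
  440 = 10 · 42 + 20
  42 = 2 · 20 + 2
  20 = 10 · 2 + 0
gcd(440, 42) = 2.
Track Bezout coefficients alongside the remainders: start with r₀ = 440 = a·1 + b·0 (s = 1, t = 0) and r₁ = 42 = a·0 + b·1 (s = 0, t = 1); each new remainder r_{k+1} = r_{k-1} − q_k·r_k inherits s_{k+1} = s_{k-1} − q_k·s_k, t_{k+1} = t_{k-1} − q_k·t_k, so r_k = a·s_k + b·t_k at every step:
  q = 10: r = 20, s = 1 − 10·0 = 1, t = 0 − 10·1 = -10  (check: 440·1 + 42·(-10) = 20)
  q = 2: r = 2, s = 0 − 2·1 = -2, t = 1 − 2·(-10) = 21  (check: 440·(-2) + 42·21 = 2)
The row with r = 2 (the gcd) gives the Bezout coefficients s = -2, t = 21.
Result: 440 · (-2) + 42 · (21) = 2.

gcd(440, 42) = 2; s = -2, t = 21 (check: 440·(-2) + 42·21 = 2).


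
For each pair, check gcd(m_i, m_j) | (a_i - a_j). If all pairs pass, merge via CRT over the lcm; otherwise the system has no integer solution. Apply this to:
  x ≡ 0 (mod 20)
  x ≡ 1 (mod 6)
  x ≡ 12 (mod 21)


Moduli 20, 6, 21 are not pairwise coprime, so CRT works modulo lcm(m_i) when all pairwise compatibility conditions hold.
Pairwise compatibility: gcd(m_i, m_j) must divide a_i - a_j for every pair.
Merge one congruence at a time:
  Start: x ≡ 0 (mod 20).
  Combine with x ≡ 1 (mod 6): gcd(20, 6) = 2, and 1 - 0 = 1 is NOT divisible by 2.
    ⇒ system is inconsistent (no integer solution).

No solution (the system is inconsistent).


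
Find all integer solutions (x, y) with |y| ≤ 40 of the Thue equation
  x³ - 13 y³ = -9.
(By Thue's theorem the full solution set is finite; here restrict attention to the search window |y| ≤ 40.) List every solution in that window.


The equation is x³ - 13y³ = -9. For fixed y, x³ = 13·y³ − 9, so a solution requires the RHS to be a perfect cube.
Strategy: iterate y from -40 to 40, compute RHS = 13·y³ − 9, and check whether it is a (positive or negative) perfect cube.
Check small values of y:
  y = 0: RHS = -9 is not a perfect cube.
  y = 1: RHS = 4 is not a perfect cube.
  y = -1: RHS = -22 is not a perfect cube.
  y = 2: RHS = 95 is not a perfect cube.
  y = -2: RHS = -113 is not a perfect cube.
  y = 3: RHS = 342 is not a perfect cube.
  y = -3: RHS = -360 is not a perfect cube.
Continuing the search up to |y| = 40 finds no solutions either.
No (x, y) in the scanned range satisfies the equation.

No integer solutions with |y| ≤ 40.


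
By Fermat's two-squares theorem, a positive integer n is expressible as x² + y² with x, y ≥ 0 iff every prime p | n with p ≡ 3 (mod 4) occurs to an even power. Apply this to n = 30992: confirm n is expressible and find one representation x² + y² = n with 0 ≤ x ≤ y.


Step 1: Factor n = 30992 = 2^4 · 13 · 149.
Step 2: Check the mod-4 condition on each prime factor: 2 = 2 (special); 13 ≡ 1 (mod 4), exponent 1; 149 ≡ 1 (mod 4), exponent 1.
All primes ≡ 3 (mod 4) appear to even exponent (or don't appear), so by the two-squares theorem n IS expressible as a sum of two squares.
Step 3: Build a representation. Group n = k² · m with k = 4 and m = 13 · 149 = 1937 (a product of primes ≡ 1 (mod 4)); a representation of m scales to one of n via (k·x)² + (k·y)² = k²(x² + y²). Each prime p ≡ 1 (mod 4) is itself a sum of two squares; find a² by testing p − a² for a perfect square:
  13: 13 − 1² = 12, 13 − 2² = 9 = 3² ⇒ 13 = 2² + 3².
  149: 149 − 1² = 148, 149 − 2² = 145, 149 − 3² = 140, 149 − 4² = 133, 149 − 5² = 124, 149 − 6² = 113, 149 − 7² = 100 = 10² ⇒ 149 = 7² + 10².
  Combine using the Brahmagupta–Fibonacci identity (a² + b²)(c² + d²) = (ac − bd)² + (ad + bc)² = (ac + bd)² + (ad − bc)²:
  13 · 149 = 1937: from (2² + 3²)(7² + 10²), take (2·7 − 3·10, 2·10 + 3·7) = (14 − 30, 20 + 21) = (-16, 41); dropping signs (only squares matter) gives (16, 41); check 16² + 41² = 256 + 1681 = 1937 ✓.
  Scale by k = 4: (4·16, 4·41) = (64, 164).
Step 4: Order so x ≤ y and verify: 64² + 164² = 4096 + 26896 = 30992 = n. ✓

n = 30992 = 64² + 164² (one valid representation with x ≤ y).


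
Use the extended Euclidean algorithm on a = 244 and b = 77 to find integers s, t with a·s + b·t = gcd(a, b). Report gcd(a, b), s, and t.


Euclidean algorithm on (244, 77) — divide until remainder is 0:
  244 = 3 · 77 + 13
  77 = 5 · 13 + 12
  13 = 1 · 12 + 1
  12 = 12 · 1 + 0
gcd(244, 77) = 1.
Track Bezout coefficients alongside the remainders: start with r₀ = 244 = a·1 + b·0 (s = 1, t = 0) and r₁ = 77 = a·0 + b·1 (s = 0, t = 1); each new remainder r_{k+1} = r_{k-1} − q_k·r_k inherits s_{k+1} = s_{k-1} − q_k·s_k, t_{k+1} = t_{k-1} − q_k·t_k, so r_k = a·s_k + b·t_k at every step:
  q = 3: r = 13, s = 1 − 3·0 = 1, t = 0 − 3·1 = -3  (check: 244·1 + 77·(-3) = 13)
  q = 5: r = 12, s = 0 − 5·1 = -5, t = 1 − 5·(-3) = 16  (check: 244·(-5) + 77·16 = 12)
  q = 1: r = 1, s = 1 − 1·(-5) = 6, t = -3 − 1·16 = -19  (check: 244·6 + 77·(-19) = 1)
The row with r = 1 (the gcd) gives the Bezout coefficients s = 6, t = -19.
Result: 244 · (6) + 77 · (-19) = 1.

gcd(244, 77) = 1; s = 6, t = -19 (check: 244·6 + 77·(-19) = 1).


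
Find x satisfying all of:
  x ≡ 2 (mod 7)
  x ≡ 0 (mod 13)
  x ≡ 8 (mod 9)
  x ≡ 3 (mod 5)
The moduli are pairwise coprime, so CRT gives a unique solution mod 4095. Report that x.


Product of moduli M = 7 · 13 · 9 · 5 = 4095.
Merge one congruence at a time:
  Start: x ≡ 2 (mod 7).
  Combine with x ≡ 0 (mod 13); new modulus lcm = 91.
    Write x = 2 + 7·t and substitute into x ≡ 0 (mod 13): 7·t ≡ 0 − 2 = -2 (mod 13).
    Reduce coefficients mod 13: 7·t ≡ 11 (mod 13).
    The inverse of 7 mod 13 is 2 (since 7·2 = 14 = 1·13 + 1), so t ≡ 2·11 = 22 ≡ 9 (mod 13).
    Then x = 2 + 7·9 = 65, valid modulo lcm(7, 13) = 91: x ≡ 65 (mod 91).
  Combine with x ≡ 8 (mod 9); new modulus lcm = 819.
    Write x = 65 + 91·t and substitute into x ≡ 8 (mod 9): 91·t ≡ 8 − 65 = -57 (mod 9).
    Reduce coefficients mod 9: 1·t ≡ 6 (mod 9).
    So t ≡ 6 (mod 9).
    Then x = 65 + 91·6 = 611, valid modulo lcm(91, 9) = 819: x ≡ 611 (mod 819).
  Combine with x ≡ 3 (mod 5); new modulus lcm = 4095.
    Write x = 611 + 819·t and substitute into x ≡ 3 (mod 5): 819·t ≡ 3 − 611 = -608 (mod 5).
    Reduce coefficients mod 5: 4·t ≡ 2 (mod 5).
    The inverse of 4 mod 5 is 4 (since 4·4 = 16 = 3·5 + 1), so t ≡ 4·2 = 8 ≡ 3 (mod 5).
    Then x = 611 + 819·3 = 3068, valid modulo lcm(819, 5) = 4095: x ≡ 3068 (mod 4095).
Verify against each original: 3068 mod 7 = 2, 3068 mod 13 = 0, 3068 mod 9 = 8, 3068 mod 5 = 3.

x ≡ 3068 (mod 4095).


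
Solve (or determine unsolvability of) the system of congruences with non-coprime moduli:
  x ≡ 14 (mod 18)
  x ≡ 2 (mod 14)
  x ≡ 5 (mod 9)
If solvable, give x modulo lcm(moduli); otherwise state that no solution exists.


Moduli 18, 14, 9 are not pairwise coprime, so CRT works modulo lcm(m_i) when all pairwise compatibility conditions hold.
Pairwise compatibility: gcd(m_i, m_j) must divide a_i - a_j for every pair.
Merge one congruence at a time:
  Start: x ≡ 14 (mod 18).
  Combine with x ≡ 2 (mod 14): gcd(18, 14) = 2; 2 - 14 = -12, which IS divisible by 2, so compatible.
    Write x = 14 + 18·t and substitute into x ≡ 2 (mod 14): 18·t ≡ 2 − 14 = -12 (mod 14).
    Divide the congruence (and modulus) by g = 2: 9·t ≡ -6 (mod 7).
    Reduce coefficients mod 7: 2·t ≡ 1 (mod 7).
    The inverse of 2 mod 7 is 4 (since 2·4 = 8 = 1·7 + 1), so t ≡ 4·1 = 4 ≡ 4 (mod 7).
    Then x = 14 + 18·4 = 86, valid modulo lcm(18, 14) = 126: x ≡ 86 (mod 126).
  Combine with x ≡ 5 (mod 9): gcd(126, 9) = 9; 5 - 86 = -81, which IS divisible by 9, so compatible.
    Write x = 86 + 126·t and substitute into x ≡ 5 (mod 9): 126·t ≡ 5 − 86 = -81 (mod 9).
    Divide the congruence (and modulus) by g = 9: 14·t ≡ -9 (mod 1).
    Modulo 1 every t works; take t = 0.
    Then x = 86 + 126·0 = 86, valid modulo lcm(126, 9) = 126: x ≡ 86 (mod 126).
Verify: 86 mod 18 = 14, 86 mod 14 = 2, 86 mod 9 = 5.

x ≡ 86 (mod 126).


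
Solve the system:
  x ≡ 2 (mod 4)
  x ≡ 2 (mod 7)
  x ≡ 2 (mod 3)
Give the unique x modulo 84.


Moduli 4, 7, 3 are pairwise coprime; by CRT there is a unique solution modulo M = 4 · 7 · 3 = 84.
Solve pairwise, accumulating the modulus:
  Start with x ≡ 2 (mod 4).
  Combine with x ≡ 2 (mod 7): since gcd(4, 7) = 1, we get a unique residue mod 28.
    Write x = 2 + 4·t and substitute into x ≡ 2 (mod 7): 4·t ≡ 2 − 2 = 0 (mod 7).
    The inverse of 4 mod 7 is 2 (since 4·2 = 8 = 1·7 + 1), so t ≡ 2·0 = 0 ≡ 0 (mod 7).
    Then x = 2 + 4·0 = 2, valid modulo lcm(4, 7) = 28: x ≡ 2 (mod 28).
  Combine with x ≡ 2 (mod 3): since gcd(28, 3) = 1, we get a unique residue mod 84.
    Write x = 2 + 28·t and substitute into x ≡ 2 (mod 3): 28·t ≡ 2 − 2 = 0 (mod 3).
    Reduce coefficients mod 3: 1·t ≡ 0 (mod 3).
    So t ≡ 0 (mod 3).
    Then x = 2 + 28·0 = 2, valid modulo lcm(28, 3) = 84: x ≡ 2 (mod 84).
Verify: 2 mod 4 = 2 ✓, 2 mod 7 = 2 ✓, 2 mod 3 = 2 ✓.

x ≡ 2 (mod 84).


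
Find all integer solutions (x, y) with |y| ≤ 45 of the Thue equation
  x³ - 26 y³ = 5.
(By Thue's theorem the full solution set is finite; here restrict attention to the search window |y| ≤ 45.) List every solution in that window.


The equation is x³ - 26y³ = 5. For fixed y, x³ = 26·y³ + 5, so a solution requires the RHS to be a perfect cube.
Strategy: iterate y from -45 to 45, compute RHS = 26·y³ + 5, and check whether it is a (positive or negative) perfect cube.
Check small values of y:
  y = 0: RHS = 5 is not a perfect cube.
  y = 1: RHS = 31 is not a perfect cube.
  y = -1: RHS = -21 is not a perfect cube.
  y = 2: RHS = 213 is not a perfect cube.
  y = -2: RHS = -203 is not a perfect cube.
  y = 3: RHS = 707 is not a perfect cube.
  y = -3: RHS = -697 is not a perfect cube.
Continuing the search up to |y| = 45 finds no solutions either.
No (x, y) in the scanned range satisfies the equation.

No integer solutions with |y| ≤ 45.


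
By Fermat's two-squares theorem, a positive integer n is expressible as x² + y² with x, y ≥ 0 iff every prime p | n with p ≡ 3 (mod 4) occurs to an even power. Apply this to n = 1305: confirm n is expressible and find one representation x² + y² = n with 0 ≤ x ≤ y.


Step 1: Factor n = 1305 = 3^2 · 5 · 29.
Step 2: Check the mod-4 condition on each prime factor: 3 ≡ 3 (mod 4), exponent 2 (must be even); 5 ≡ 1 (mod 4), exponent 1; 29 ≡ 1 (mod 4), exponent 1.
All primes ≡ 3 (mod 4) appear to even exponent (or don't appear), so by the two-squares theorem n IS expressible as a sum of two squares.
Step 3: Build a representation. Group n = k² · m with k = 3 and m = 5 · 29 = 145 (a product of primes ≡ 1 (mod 4)); a representation of m scales to one of n via (k·x)² + (k·y)² = k²(x² + y²). Each prime p ≡ 1 (mod 4) is itself a sum of two squares; find a² by testing p − a² for a perfect square:
  5: 5 − 1² = 4 = 2² ⇒ 5 = 1² + 2².
  29: 29 − 1² = 28, 29 − 2² = 25 = 5² ⇒ 29 = 2² + 5².
  Combine using the Brahmagupta–Fibonacci identity (a² + b²)(c² + d²) = (ac − bd)² + (ad + bc)² = (ac + bd)² + (ad − bc)²:
  5 · 29 = 145: from (1² + 2²)(2² + 5²), take (1·2 − 2·5, 1·5 + 2·2) = (2 − 10, 5 + 4) = (-8, 9); dropping signs (only squares matter) gives (8, 9); check 8² + 9² = 64 + 81 = 145 ✓.
  Scale by k = 3: (3·8, 3·9) = (24, 27).
Step 4: Order so x ≤ y and verify: 24² + 27² = 576 + 729 = 1305 = n. ✓

n = 1305 = 24² + 27² (one valid representation with x ≤ y).


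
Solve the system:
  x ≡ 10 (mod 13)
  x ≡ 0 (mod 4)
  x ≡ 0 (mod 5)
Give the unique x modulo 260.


Moduli 13, 4, 5 are pairwise coprime; by CRT there is a unique solution modulo M = 13 · 4 · 5 = 260.
Solve pairwise, accumulating the modulus:
  Start with x ≡ 10 (mod 13).
  Combine with x ≡ 0 (mod 4): since gcd(13, 4) = 1, we get a unique residue mod 52.
    Write x = 10 + 13·t and substitute into x ≡ 0 (mod 4): 13·t ≡ 0 − 10 = -10 (mod 4).
    Reduce coefficients mod 4: 1·t ≡ 2 (mod 4).
    So t ≡ 2 (mod 4).
    Then x = 10 + 13·2 = 36, valid modulo lcm(13, 4) = 52: x ≡ 36 (mod 52).
  Combine with x ≡ 0 (mod 5): since gcd(52, 5) = 1, we get a unique residue mod 260.
    Write x = 36 + 52·t and substitute into x ≡ 0 (mod 5): 52·t ≡ 0 − 36 = -36 (mod 5).
    Reduce coefficients mod 5: 2·t ≡ 4 (mod 5).
    The inverse of 2 mod 5 is 3 (since 2·3 = 6 = 1·5 + 1), so t ≡ 3·4 = 12 ≡ 2 (mod 5).
    Then x = 36 + 52·2 = 140, valid modulo lcm(52, 5) = 260: x ≡ 140 (mod 260).
Verify: 140 mod 13 = 10 ✓, 140 mod 4 = 0 ✓, 140 mod 5 = 0 ✓.

x ≡ 140 (mod 260).


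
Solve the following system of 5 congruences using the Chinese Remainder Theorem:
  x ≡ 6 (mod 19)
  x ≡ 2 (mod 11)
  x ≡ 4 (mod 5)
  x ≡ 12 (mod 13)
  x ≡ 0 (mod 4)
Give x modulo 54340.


Product of moduli M = 19 · 11 · 5 · 13 · 4 = 54340.
Merge one congruence at a time:
  Start: x ≡ 6 (mod 19).
  Combine with x ≡ 2 (mod 11); new modulus lcm = 209.
    Write x = 6 + 19·t and substitute into x ≡ 2 (mod 11): 19·t ≡ 2 − 6 = -4 (mod 11).
    Reduce coefficients mod 11: 8·t ≡ 7 (mod 11).
    The inverse of 8 mod 11 is 7 (since 8·7 = 56 = 5·11 + 1), so t ≡ 7·7 = 49 ≡ 5 (mod 11).
    Then x = 6 + 19·5 = 101, valid modulo lcm(19, 11) = 209: x ≡ 101 (mod 209).
  Combine with x ≡ 4 (mod 5); new modulus lcm = 1045.
    Write x = 101 + 209·t and substitute into x ≡ 4 (mod 5): 209·t ≡ 4 − 101 = -97 (mod 5).
    Reduce coefficients mod 5: 4·t ≡ 3 (mod 5).
    The inverse of 4 mod 5 is 4 (since 4·4 = 16 = 3·5 + 1), so t ≡ 4·3 = 12 ≡ 2 (mod 5).
    Then x = 101 + 209·2 = 519, valid modulo lcm(209, 5) = 1045: x ≡ 519 (mod 1045).
  Combine with x ≡ 12 (mod 13); new modulus lcm = 13585.
    Write x = 519 + 1045·t and substitute into x ≡ 12 (mod 13): 1045·t ≡ 12 − 519 = -507 (mod 13).
    Reduce coefficients mod 13: 5·t ≡ 0 (mod 13).
    The inverse of 5 mod 13 is 8 (since 5·8 = 40 = 3·13 + 1), so t ≡ 8·0 = 0 ≡ 0 (mod 13).
    Then x = 519 + 1045·0 = 519, valid modulo lcm(1045, 13) = 13585: x ≡ 519 (mod 13585).
  Combine with x ≡ 0 (mod 4); new modulus lcm = 54340.
    Write x = 519 + 13585·t and substitute into x ≡ 0 (mod 4): 13585·t ≡ 0 − 519 = -519 (mod 4).
    Reduce coefficients mod 4: 1·t ≡ 1 (mod 4).
    So t ≡ 1 (mod 4).
    Then x = 519 + 13585·1 = 14104, valid modulo lcm(13585, 4) = 54340: x ≡ 14104 (mod 54340).
Verify against each original: 14104 mod 19 = 6, 14104 mod 11 = 2, 14104 mod 5 = 4, 14104 mod 13 = 12, 14104 mod 4 = 0.

x ≡ 14104 (mod 54340).


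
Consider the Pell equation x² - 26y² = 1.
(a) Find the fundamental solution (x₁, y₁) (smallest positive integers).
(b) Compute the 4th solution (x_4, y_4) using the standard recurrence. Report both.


Step 1: Find the fundamental solution (x₁, y₁) of x² - 26y² = 1.
  Expand √26 as a continued fraction. a₀ = ⌊√26⌋ = 5; iterate m_{k+1} = d_k·a_k − m_k, d_{k+1} = (26 − m_{k+1}²)/d_k, a_{k+1} = ⌊(a₀ + m_{k+1})/d_{k+1}⌋ (starting m₀ = 0, d₀ = 1), with convergents p_k = a_k·p_{k-1} + p_{k-2}, q_k = a_k·q_{k-1} + q_{k-2} (p₋₁ = 1, q₋₁ = 0):
  k = 0: a₀ = 5; p₀/q₀ = 5/1; p₀² − 26·q₀² = 25 − 26 = -1.
  k = 1: m = 5, d = 1, a = ⌊(5 + 5)/1⌋ = 10; p/q = (10·5 + 1)/(10·1 + 0) = 51/10; p² − 26·q² = 2601 − 2600 = 1.
  The first convergent with p² − 26·q² = 1 gives the fundamental solution (x₁, y₁) = (51, 10).
Step 2: Apply the recurrence (x_{n+1}, y_{n+1}) = (x₁x_n + 26y₁y_n, x₁y_n + y₁x_n) repeatedly.
  From (x_1, y_1) = (51, 10): x_2 = 51·51 + 26·10·10 = 5201; y_2 = 51·10 + 10·51 = 1020.
  From (x_2, y_2) = (5201, 1020): x_3 = 51·5201 + 26·10·1020 = 530451; y_3 = 51·1020 + 10·5201 = 104030.
  From (x_3, y_3) = (530451, 104030): x_4 = 51·530451 + 26·10·104030 = 54100801; y_4 = 51·104030 + 10·530451 = 10610040.
Step 3: Verify x_4² - 26·y_4² = 2926896668841601 - 2926896668841600 = 1 (should be 1). ✓

(x_1, y_1) = (51, 10); (x_4, y_4) = (54100801, 10610040).


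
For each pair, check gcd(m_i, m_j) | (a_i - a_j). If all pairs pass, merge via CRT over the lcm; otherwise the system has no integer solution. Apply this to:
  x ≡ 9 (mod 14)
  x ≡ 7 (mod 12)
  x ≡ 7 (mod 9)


Moduli 14, 12, 9 are not pairwise coprime, so CRT works modulo lcm(m_i) when all pairwise compatibility conditions hold.
Pairwise compatibility: gcd(m_i, m_j) must divide a_i - a_j for every pair.
Merge one congruence at a time:
  Start: x ≡ 9 (mod 14).
  Combine with x ≡ 7 (mod 12): gcd(14, 12) = 2; 7 - 9 = -2, which IS divisible by 2, so compatible.
    Write x = 9 + 14·t and substitute into x ≡ 7 (mod 12): 14·t ≡ 7 − 9 = -2 (mod 12).
    Divide the congruence (and modulus) by g = 2: 7·t ≡ -1 (mod 6).
    Reduce coefficients mod 6: 1·t ≡ 5 (mod 6).
    So t ≡ 5 (mod 6).
    Then x = 9 + 14·5 = 79, valid modulo lcm(14, 12) = 84: x ≡ 79 (mod 84).
  Combine with x ≡ 7 (mod 9): gcd(84, 9) = 3; 7 - 79 = -72, which IS divisible by 3, so compatible.
    Write x = 79 + 84·t and substitute into x ≡ 7 (mod 9): 84·t ≡ 7 − 79 = -72 (mod 9).
    Divide the congruence (and modulus) by g = 3: 28·t ≡ -24 (mod 3).
    Reduce coefficients mod 3: 1·t ≡ 0 (mod 3).
    So t ≡ 0 (mod 3).
    Then x = 79 + 84·0 = 79, valid modulo lcm(84, 9) = 252: x ≡ 79 (mod 252).
Verify: 79 mod 14 = 9, 79 mod 12 = 7, 79 mod 9 = 7.

x ≡ 79 (mod 252).


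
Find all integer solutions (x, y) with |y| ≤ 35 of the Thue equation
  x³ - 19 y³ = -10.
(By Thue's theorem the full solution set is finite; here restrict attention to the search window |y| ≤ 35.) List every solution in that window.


The equation is x³ - 19y³ = -10. For fixed y, x³ = 19·y³ − 10, so a solution requires the RHS to be a perfect cube.
Strategy: iterate y from -35 to 35, compute RHS = 19·y³ − 10, and check whether it is a (positive or negative) perfect cube.
Check small values of y:
  y = 0: RHS = -10 is not a perfect cube.
  y = 1: RHS = 9 is not a perfect cube.
  y = -1: RHS = -29 is not a perfect cube.
  y = 2: RHS = 142 is not a perfect cube.
  y = -2: RHS = -162 is not a perfect cube.
  y = 3: RHS = 503 is not a perfect cube.
  y = -3: RHS = -523 is not a perfect cube.
Continuing the search up to |y| = 35 finds no solutions either.
No (x, y) in the scanned range satisfies the equation.

No integer solutions with |y| ≤ 35.


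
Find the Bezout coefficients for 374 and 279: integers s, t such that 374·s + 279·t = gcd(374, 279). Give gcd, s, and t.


Euclidean algorithm on (374, 279) — divide until remainder is 0:
  374 = 1 · 279 + 95
  279 = 2 · 95 + 89
  95 = 1 · 89 + 6
  89 = 14 · 6 + 5
  6 = 1 · 5 + 1
  5 = 5 · 1 + 0
gcd(374, 279) = 1.
Track Bezout coefficients alongside the remainders: start with r₀ = 374 = a·1 + b·0 (s = 1, t = 0) and r₁ = 279 = a·0 + b·1 (s = 0, t = 1); each new remainder r_{k+1} = r_{k-1} − q_k·r_k inherits s_{k+1} = s_{k-1} − q_k·s_k, t_{k+1} = t_{k-1} − q_k·t_k, so r_k = a·s_k + b·t_k at every step:
  q = 1: r = 95, s = 1 − 1·0 = 1, t = 0 − 1·1 = -1  (check: 374·1 + 279·(-1) = 95)
  q = 2: r = 89, s = 0 − 2·1 = -2, t = 1 − 2·(-1) = 3  (check: 374·(-2) + 279·3 = 89)
  q = 1: r = 6, s = 1 − 1·(-2) = 3, t = -1 − 1·3 = -4  (check: 374·3 + 279·(-4) = 6)
  q = 14: r = 5, s = -2 − 14·3 = -44, t = 3 − 14·(-4) = 59  (check: 374·(-44) + 279·59 = 5)
  q = 1: r = 1, s = 3 − 1·(-44) = 47, t = -4 − 1·59 = -63  (check: 374·47 + 279·(-63) = 1)
The row with r = 1 (the gcd) gives the Bezout coefficients s = 47, t = -63.
Result: 374 · (47) + 279 · (-63) = 1.

gcd(374, 279) = 1; s = 47, t = -63 (check: 374·47 + 279·(-63) = 1).


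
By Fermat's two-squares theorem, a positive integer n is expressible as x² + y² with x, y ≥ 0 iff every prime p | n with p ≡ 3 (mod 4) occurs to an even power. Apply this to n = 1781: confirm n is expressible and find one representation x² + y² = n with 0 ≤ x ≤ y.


Step 1: Factor n = 1781 = 13 · 137.
Step 2: Check the mod-4 condition on each prime factor: 13 ≡ 1 (mod 4), exponent 1; 137 ≡ 1 (mod 4), exponent 1.
All primes ≡ 3 (mod 4) appear to even exponent (or don't appear), so by the two-squares theorem n IS expressible as a sum of two squares.
Step 3: Build a representation. Here n = 13 · 137 is a product of primes ≡ 1 (mod 4). Each prime p ≡ 1 (mod 4) is itself a sum of two squares; find a² by testing p − a² for a perfect square:
  13: 13 − 1² = 12, 13 − 2² = 9 = 3² ⇒ 13 = 2² + 3².
  137: 137 − 1² = 136, 137 − 2² = 133, 137 − 3² = 128, 137 − 4² = 121 = 11² ⇒ 137 = 4² + 11².
  Combine using the Brahmagupta–Fibonacci identity (a² + b²)(c² + d²) = (ac − bd)² + (ad + bc)² = (ac + bd)² + (ad − bc)²:
  13 · 137 = 1781: from (2² + 3²)(4² + 11²), take (2·4 − 3·11, 2·11 + 3·4) = (8 − 33, 22 + 12) = (-25, 34); dropping signs (only squares matter) gives (25, 34); check 25² + 34² = 625 + 1156 = 1781 ✓.
Step 4: Order so x ≤ y and verify: 25² + 34² = 625 + 1156 = 1781 = n. ✓

n = 1781 = 25² + 34² (one valid representation with x ≤ y).


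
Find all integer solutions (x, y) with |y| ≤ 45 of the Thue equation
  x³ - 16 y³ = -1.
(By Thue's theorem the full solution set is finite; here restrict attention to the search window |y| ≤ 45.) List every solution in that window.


The equation is x³ - 16y³ = -1. For fixed y, x³ = 16·y³ − 1, so a solution requires the RHS to be a perfect cube.
Strategy: iterate y from -45 to 45, compute RHS = 16·y³ − 1, and check whether it is a (positive or negative) perfect cube.
Check small values of y:
  y = 0: RHS = -1 = (-1)³ ⇒ x = -1 works.
  y = 1: RHS = 15 is not a perfect cube.
  y = -1: RHS = -17 is not a perfect cube.
  y = 2: RHS = 127 is not a perfect cube.
  y = -2: RHS = -129 is not a perfect cube.
  y = 3: RHS = 431 is not a perfect cube.
  y = -3: RHS = -433 is not a perfect cube.
Continuing the search up to |y| = 45 finds no further solutions beyond those listed.
Collected solutions: (-1, 0).

Solutions (with |y| ≤ 45): (-1, 0).


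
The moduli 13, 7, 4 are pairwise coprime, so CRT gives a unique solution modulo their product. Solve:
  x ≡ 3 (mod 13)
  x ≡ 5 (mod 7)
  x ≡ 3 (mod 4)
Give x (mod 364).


Moduli 13, 7, 4 are pairwise coprime; by CRT there is a unique solution modulo M = 13 · 7 · 4 = 364.
Solve pairwise, accumulating the modulus:
  Start with x ≡ 3 (mod 13).
  Combine with x ≡ 5 (mod 7): since gcd(13, 7) = 1, we get a unique residue mod 91.
    Write x = 3 + 13·t and substitute into x ≡ 5 (mod 7): 13·t ≡ 5 − 3 = 2 (mod 7).
    Reduce coefficients mod 7: 6·t ≡ 2 (mod 7).
    The inverse of 6 mod 7 is 6 (since 6·6 = 36 = 5·7 + 1), so t ≡ 6·2 = 12 ≡ 5 (mod 7).
    Then x = 3 + 13·5 = 68, valid modulo lcm(13, 7) = 91: x ≡ 68 (mod 91).
  Combine with x ≡ 3 (mod 4): since gcd(91, 4) = 1, we get a unique residue mod 364.
    Write x = 68 + 91·t and substitute into x ≡ 3 (mod 4): 91·t ≡ 3 − 68 = -65 (mod 4).
    Reduce coefficients mod 4: 3·t ≡ 3 (mod 4).
    The inverse of 3 mod 4 is 3 (since 3·3 = 9 = 2·4 + 1), so t ≡ 3·3 = 9 ≡ 1 (mod 4).
    Then x = 68 + 91·1 = 159, valid modulo lcm(91, 4) = 364: x ≡ 159 (mod 364).
Verify: 159 mod 13 = 3 ✓, 159 mod 7 = 5 ✓, 159 mod 4 = 3 ✓.

x ≡ 159 (mod 364).


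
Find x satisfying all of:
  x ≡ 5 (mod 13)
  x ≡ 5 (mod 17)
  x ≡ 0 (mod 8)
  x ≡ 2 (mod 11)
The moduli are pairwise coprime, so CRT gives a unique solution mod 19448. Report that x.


Product of moduli M = 13 · 17 · 8 · 11 = 19448.
Merge one congruence at a time:
  Start: x ≡ 5 (mod 13).
  Combine with x ≡ 5 (mod 17); new modulus lcm = 221.
    Write x = 5 + 13·t and substitute into x ≡ 5 (mod 17): 13·t ≡ 5 − 5 = 0 (mod 17).
    The inverse of 13 mod 17 is 4 (since 13·4 = 52 = 3·17 + 1), so t ≡ 4·0 = 0 ≡ 0 (mod 17).
    Then x = 5 + 13·0 = 5, valid modulo lcm(13, 17) = 221: x ≡ 5 (mod 221).
  Combine with x ≡ 0 (mod 8); new modulus lcm = 1768.
    Write x = 5 + 221·t and substitute into x ≡ 0 (mod 8): 221·t ≡ 0 − 5 = -5 (mod 8).
    Reduce coefficients mod 8: 5·t ≡ 3 (mod 8).
    The inverse of 5 mod 8 is 5 (since 5·5 = 25 = 3·8 + 1), so t ≡ 5·3 = 15 ≡ 7 (mod 8).
    Then x = 5 + 221·7 = 1552, valid modulo lcm(221, 8) = 1768: x ≡ 1552 (mod 1768).
  Combine with x ≡ 2 (mod 11); new modulus lcm = 19448.
    Write x = 1552 + 1768·t and substitute into x ≡ 2 (mod 11): 1768·t ≡ 2 − 1552 = -1550 (mod 11).
    Reduce coefficients mod 11: 8·t ≡ 1 (mod 11).
    The inverse of 8 mod 11 is 7 (since 8·7 = 56 = 5·11 + 1), so t ≡ 7·1 = 7 ≡ 7 (mod 11).
    Then x = 1552 + 1768·7 = 13928, valid modulo lcm(1768, 11) = 19448: x ≡ 13928 (mod 19448).
Verify against each original: 13928 mod 13 = 5, 13928 mod 17 = 5, 13928 mod 8 = 0, 13928 mod 11 = 2.

x ≡ 13928 (mod 19448).


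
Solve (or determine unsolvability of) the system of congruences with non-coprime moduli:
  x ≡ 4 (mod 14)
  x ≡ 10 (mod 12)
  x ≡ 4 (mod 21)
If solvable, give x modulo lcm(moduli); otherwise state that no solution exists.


Moduli 14, 12, 21 are not pairwise coprime, so CRT works modulo lcm(m_i) when all pairwise compatibility conditions hold.
Pairwise compatibility: gcd(m_i, m_j) must divide a_i - a_j for every pair.
Merge one congruence at a time:
  Start: x ≡ 4 (mod 14).
  Combine with x ≡ 10 (mod 12): gcd(14, 12) = 2; 10 - 4 = 6, which IS divisible by 2, so compatible.
    Write x = 4 + 14·t and substitute into x ≡ 10 (mod 12): 14·t ≡ 10 − 4 = 6 (mod 12).
    Divide the congruence (and modulus) by g = 2: 7·t ≡ 3 (mod 6).
    Reduce coefficients mod 6: 1·t ≡ 3 (mod 6).
    So t ≡ 3 (mod 6).
    Then x = 4 + 14·3 = 46, valid modulo lcm(14, 12) = 84: x ≡ 46 (mod 84).
  Combine with x ≡ 4 (mod 21): gcd(84, 21) = 21; 4 - 46 = -42, which IS divisible by 21, so compatible.
    Write x = 46 + 84·t and substitute into x ≡ 4 (mod 21): 84·t ≡ 4 − 46 = -42 (mod 21).
    Divide the congruence (and modulus) by g = 21: 4·t ≡ -2 (mod 1).
    Modulo 1 every t works; take t = 0.
    Then x = 46 + 84·0 = 46, valid modulo lcm(84, 21) = 84: x ≡ 46 (mod 84).
Verify: 46 mod 14 = 4, 46 mod 12 = 10, 46 mod 21 = 4.

x ≡ 46 (mod 84).


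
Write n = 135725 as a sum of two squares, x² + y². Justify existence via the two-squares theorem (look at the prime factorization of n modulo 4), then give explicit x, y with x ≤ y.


Step 1: Factor n = 135725 = 5^2 · 61 · 89.
Step 2: Check the mod-4 condition on each prime factor: 5 ≡ 1 (mod 4), exponent 2; 61 ≡ 1 (mod 4), exponent 1; 89 ≡ 1 (mod 4), exponent 1.
All primes ≡ 3 (mod 4) appear to even exponent (or don't appear), so by the two-squares theorem n IS expressible as a sum of two squares.
Step 3: Build a representation. Group n = k² · m with k = 5 and m = 61 · 89 = 5429 (a product of primes ≡ 1 (mod 4)); a representation of m scales to one of n via (k·x)² + (k·y)² = k²(x² + y²). Each prime p ≡ 1 (mod 4) is itself a sum of two squares; find a² by testing p − a² for a perfect square:
  61: 61 − 1² = 60, 61 − 2² = 57, 61 − 3² = 52, 61 − 4² = 45, 61 − 5² = 36 = 6² ⇒ 61 = 5² + 6².
  89: 89 − 1² = 88, 89 − 2² = 85, 89 − 3² = 80, 89 − 4² = 73, 89 − 5² = 64 = 8² ⇒ 89 = 5² + 8².
  Combine using the Brahmagupta–Fibonacci identity (a² + b²)(c² + d²) = (ac − bd)² + (ad + bc)² = (ac + bd)² + (ad − bc)²:
  61 · 89 = 5429: from (5² + 6²)(5² + 8²), take (5·5 − 6·8, 5·8 + 6·5) = (25 − 48, 40 + 30) = (-23, 70); dropping signs (only squares matter) gives (23, 70); check 23² + 70² = 529 + 4900 = 5429 ✓.
  Scale by k = 5: (5·23, 5·70) = (115, 350).
Step 4: Order so x ≤ y and verify: 115² + 350² = 13225 + 122500 = 135725 = n. ✓

n = 135725 = 115² + 350² (one valid representation with x ≤ y).


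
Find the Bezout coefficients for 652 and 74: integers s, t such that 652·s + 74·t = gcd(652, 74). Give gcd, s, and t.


Euclidean algorithm on (652, 74) — divide until remainder is 0:
  652 = 8 · 74 + 60
  74 = 1 · 60 + 14
  60 = 4 · 14 + 4
  14 = 3 · 4 + 2
  4 = 2 · 2 + 0
gcd(652, 74) = 2.
Track Bezout coefficients alongside the remainders: start with r₀ = 652 = a·1 + b·0 (s = 1, t = 0) and r₁ = 74 = a·0 + b·1 (s = 0, t = 1); each new remainder r_{k+1} = r_{k-1} − q_k·r_k inherits s_{k+1} = s_{k-1} − q_k·s_k, t_{k+1} = t_{k-1} − q_k·t_k, so r_k = a·s_k + b·t_k at every step:
  q = 8: r = 60, s = 1 − 8·0 = 1, t = 0 − 8·1 = -8  (check: 652·1 + 74·(-8) = 60)
  q = 1: r = 14, s = 0 − 1·1 = -1, t = 1 − 1·(-8) = 9  (check: 652·(-1) + 74·9 = 14)
  q = 4: r = 4, s = 1 − 4·(-1) = 5, t = -8 − 4·9 = -44  (check: 652·5 + 74·(-44) = 4)
  q = 3: r = 2, s = -1 − 3·5 = -16, t = 9 − 3·(-44) = 141  (check: 652·(-16) + 74·141 = 2)
The row with r = 2 (the gcd) gives the Bezout coefficients s = -16, t = 141.
Result: 652 · (-16) + 74 · (141) = 2.

gcd(652, 74) = 2; s = -16, t = 141 (check: 652·(-16) + 74·141 = 2).


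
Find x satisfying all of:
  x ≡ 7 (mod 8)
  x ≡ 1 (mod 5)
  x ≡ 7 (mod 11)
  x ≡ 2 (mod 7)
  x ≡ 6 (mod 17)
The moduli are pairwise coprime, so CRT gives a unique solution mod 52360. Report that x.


Product of moduli M = 8 · 5 · 11 · 7 · 17 = 52360.
Merge one congruence at a time:
  Start: x ≡ 7 (mod 8).
  Combine with x ≡ 1 (mod 5); new modulus lcm = 40.
    Write x = 7 + 8·t and substitute into x ≡ 1 (mod 5): 8·t ≡ 1 − 7 = -6 (mod 5).
    Reduce coefficients mod 5: 3·t ≡ 4 (mod 5).
    The inverse of 3 mod 5 is 2 (since 3·2 = 6 = 1·5 + 1), so t ≡ 2·4 = 8 ≡ 3 (mod 5).
    Then x = 7 + 8·3 = 31, valid modulo lcm(8, 5) = 40: x ≡ 31 (mod 40).
  Combine with x ≡ 7 (mod 11); new modulus lcm = 440.
    Write x = 31 + 40·t and substitute into x ≡ 7 (mod 11): 40·t ≡ 7 − 31 = -24 (mod 11).
    Reduce coefficients mod 11: 7·t ≡ 9 (mod 11).
    The inverse of 7 mod 11 is 8 (since 7·8 = 56 = 5·11 + 1), so t ≡ 8·9 = 72 ≡ 6 (mod 11).
    Then x = 31 + 40·6 = 271, valid modulo lcm(40, 11) = 440: x ≡ 271 (mod 440).
  Combine with x ≡ 2 (mod 7); new modulus lcm = 3080.
    Write x = 271 + 440·t and substitute into x ≡ 2 (mod 7): 440·t ≡ 2 − 271 = -269 (mod 7).
    Reduce coefficients mod 7: 6·t ≡ 4 (mod 7).
    The inverse of 6 mod 7 is 6 (since 6·6 = 36 = 5·7 + 1), so t ≡ 6·4 = 24 ≡ 3 (mod 7).
    Then x = 271 + 440·3 = 1591, valid modulo lcm(440, 7) = 3080: x ≡ 1591 (mod 3080).
  Combine with x ≡ 6 (mod 17); new modulus lcm = 52360.
    Write x = 1591 + 3080·t and substitute into x ≡ 6 (mod 17): 3080·t ≡ 6 − 1591 = -1585 (mod 17).
    Reduce coefficients mod 17: 3·t ≡ 13 (mod 17).
    The inverse of 3 mod 17 is 6 (since 3·6 = 18 = 1·17 + 1), so t ≡ 6·13 = 78 ≡ 10 (mod 17).
    Then x = 1591 + 3080·10 = 32391, valid modulo lcm(3080, 17) = 52360: x ≡ 32391 (mod 52360).
Verify against each original: 32391 mod 8 = 7, 32391 mod 5 = 1, 32391 mod 11 = 7, 32391 mod 7 = 2, 32391 mod 17 = 6.

x ≡ 32391 (mod 52360).
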